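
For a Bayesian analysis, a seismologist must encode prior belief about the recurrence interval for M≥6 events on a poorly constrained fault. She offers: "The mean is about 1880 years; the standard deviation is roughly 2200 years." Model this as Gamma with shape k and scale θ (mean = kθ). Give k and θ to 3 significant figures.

For Gamma(k, scale θ): mean = kθ, variance = kθ², so CV = 1/√k.
CV = SD/mean = 2200/1880 = 1.17, hence k = 1/CV² = 0.73.
Then θ = mean/k = 1880/0.73 = 2570.

k ≈ 0.73, θ ≈ 2570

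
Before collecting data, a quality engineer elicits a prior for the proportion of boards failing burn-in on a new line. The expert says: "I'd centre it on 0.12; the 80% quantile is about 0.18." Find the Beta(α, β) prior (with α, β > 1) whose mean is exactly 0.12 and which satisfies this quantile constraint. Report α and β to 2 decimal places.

With mean 0.12 fixed, write α = 0.12s, β = 0.88s where s = α+β.
Need P(θ < 0.18) = 0.8 under Beta(0.12s, 0.88s). Normal approximation: (q−m)/√(m(1−m)/s) ≈ z_{0.8} = 0.842, so s ≈ 0.12·0.88·(0.842)²/(0.18−0.12)² = 20.8.
At s = 20.8: P(θ<0.18) ≈ 0.818. Adjusting to match 0.8 gives s ≈ 16.22.
So α = 0.12·16.22 ≈ 1.95, β = 0.88·16.22 ≈ 14.27.

α ≈ 1.95, β ≈ 14.27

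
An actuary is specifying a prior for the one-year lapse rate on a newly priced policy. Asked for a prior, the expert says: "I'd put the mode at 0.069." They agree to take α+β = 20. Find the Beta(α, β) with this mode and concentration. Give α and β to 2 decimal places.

α = 2.24, β = 17.76

For α,β > 1 the Beta mode is (α−1)/(α+β−2). With α+β = 20, the mode is (α−1)/18.
Set (α−1)/18 = 0.069 → α = 1 + 0.069·18 = 2.24.
β = 20 − α = 17.76.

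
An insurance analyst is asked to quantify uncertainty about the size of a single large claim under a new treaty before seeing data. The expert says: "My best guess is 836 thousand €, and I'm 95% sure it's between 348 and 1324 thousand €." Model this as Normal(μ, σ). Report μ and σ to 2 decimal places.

μ = 836.00, σ = 248.98

A symmetric 95% interval runs μ ± z·σ with z = 1.96.
Half-width = 488, so σ = 488/1.96 = 248.98.
μ is the stated best guess, 836.00.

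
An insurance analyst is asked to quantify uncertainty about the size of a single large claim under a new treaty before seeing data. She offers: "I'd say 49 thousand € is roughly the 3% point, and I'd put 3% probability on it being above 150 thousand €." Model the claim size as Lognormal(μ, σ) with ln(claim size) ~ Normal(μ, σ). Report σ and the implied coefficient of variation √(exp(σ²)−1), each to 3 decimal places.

σ ≈ 0.297, CV ≈ 0.304

If T ~ Lognormal(μ,σ) then ln T ~ Normal(μ,σ), so the p-quantile of ln T is μ + z_p·σ.
ln(49) = 3.892 and ln(150) = 5.011; z_{0.03} = -1.881, z_{0.97} = 1.881.
σ = (5.011 − 3.892)/(1.881 − (-1.881)) = 0.297.
μ = 3.892 − (-1.881)·0.297 = 4.451.
CV = √(exp(σ²)−1) = √(exp(0.0885)−1) = 0.304.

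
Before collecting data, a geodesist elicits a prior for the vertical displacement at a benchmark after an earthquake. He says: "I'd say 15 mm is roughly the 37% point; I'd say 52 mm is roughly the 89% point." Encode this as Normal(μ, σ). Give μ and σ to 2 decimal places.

The p-quantile of Normal(μ,σ) is μ + z_p·σ, with z_{0.37} = -0.3319 and z_{0.89} = 1.227.
Eliminate σ: μ = (z₂·x₁ − z₁·x₂)/(z₂ − z₁) = (1.227·15 − (-0.3319)·52)/1.558 = 22.88.
Then σ = (x₂ − x₁)/(z₂ − z₁) = (52 − 15)/1.558 = 23.74.

μ = 22.88, σ = 23.74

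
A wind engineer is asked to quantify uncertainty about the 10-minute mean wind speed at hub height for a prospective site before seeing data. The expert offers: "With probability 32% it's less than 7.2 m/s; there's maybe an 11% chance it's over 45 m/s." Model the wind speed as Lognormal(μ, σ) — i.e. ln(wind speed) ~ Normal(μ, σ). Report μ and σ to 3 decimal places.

If T ~ Lognormal(μ,σ) then ln T ~ Normal(μ,σ), so the p-quantile of ln T is μ + z_p·σ.
ln(7.2) = 1.974 and ln(45) = 3.807; z_{0.32} = -0.4677, z_{0.89} = 1.227.
σ = (3.807 − 1.974)/(1.227 − (-0.4677)) = 1.082.
μ = 1.974 − (-0.4677)·1.082 = 2.480.

μ ≈ 2.480, σ ≈ 1.082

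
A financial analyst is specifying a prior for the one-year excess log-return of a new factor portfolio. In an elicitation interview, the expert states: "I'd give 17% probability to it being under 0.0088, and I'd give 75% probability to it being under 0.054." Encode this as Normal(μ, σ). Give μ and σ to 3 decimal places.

For Normal(μ,σ), the p-quantile is μ + z_p·σ. Here z_{0.17} = -0.9542, z_{0.75} = 0.6745.
So 0.0088 = μ − 0.9542σ and 0.054 = μ + 0.6745σ.
Subtracting: σ = (0.054 − 0.0088)/(0.6745 − (-0.9542)) = 0.028.
Then μ = 0.0088 − (-0.9542)·0.028 = 0.035.

μ = 0.035, σ = 0.028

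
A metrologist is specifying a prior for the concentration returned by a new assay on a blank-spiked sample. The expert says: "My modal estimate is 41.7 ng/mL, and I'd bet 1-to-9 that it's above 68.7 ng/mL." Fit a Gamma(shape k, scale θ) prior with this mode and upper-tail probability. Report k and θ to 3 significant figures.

k ≈ 8.57, θ ≈ 5.51

Gamma(k,θ) with k>1 has mode (k−1)θ, so θ = 41.7/(k−1).
Need P(X < 68.7) = 0.9 with θ tied to k this way. Start at k = 2, θ = 41.7: P(X<68.7) ≈ 0.490.
Too low — raise k to concentrate. Iterating converges to k ≈ 8.57.
Then θ = 41.7/(8.57−1) ≈ 5.51.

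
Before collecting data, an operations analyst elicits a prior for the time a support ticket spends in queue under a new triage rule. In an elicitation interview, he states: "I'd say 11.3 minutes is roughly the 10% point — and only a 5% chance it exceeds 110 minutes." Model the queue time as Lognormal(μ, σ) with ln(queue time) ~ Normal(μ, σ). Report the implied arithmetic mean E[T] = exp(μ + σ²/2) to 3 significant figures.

E[T] ≈ 41.4 minutes

If T ~ Lognormal(μ,σ) then ln T ~ Normal(μ,σ), so the p-quantile of ln T is μ + z_p·σ.
ln(11.3) = 2.425 and ln(110) = 4.7; z_{0.1} = -1.282, z_{0.95} = 1.645.
σ = (4.7 − 2.425)/(1.645 − (-1.282)) = 0.778.
μ = 2.425 − (-1.282)·0.778 = 3.421.
E[T] = exp(μ + σ²/2) = exp(3.421 + 0.3024) = 41.4 minutes.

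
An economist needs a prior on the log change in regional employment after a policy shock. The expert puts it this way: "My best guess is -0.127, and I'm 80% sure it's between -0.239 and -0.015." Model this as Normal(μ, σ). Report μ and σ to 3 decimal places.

A symmetric 80% interval runs μ ± z·σ with z = 1.282.
Half-width = 0.112, so σ = 0.112/1.282 = 0.087.
μ is the stated best guess, -0.127.

μ = -0.127, σ = 0.087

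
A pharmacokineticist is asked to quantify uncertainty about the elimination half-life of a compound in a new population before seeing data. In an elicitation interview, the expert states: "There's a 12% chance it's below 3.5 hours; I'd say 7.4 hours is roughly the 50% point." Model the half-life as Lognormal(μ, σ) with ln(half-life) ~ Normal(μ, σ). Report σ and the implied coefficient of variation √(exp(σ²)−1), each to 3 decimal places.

σ ≈ 0.637, CV ≈ 0.708

If T ~ Lognormal(μ,σ) then ln T ~ Normal(μ,σ), so the p-quantile of ln T is μ + z_p·σ.
ln(3.5) = 1.253 and ln(7.4) = 2.001; z_{0.12} = -1.175, z_{0.5} = 0.
σ = (2.001 − 1.253)/(0 − (-1.175)) = 0.637.
μ = 1.253 − (-1.175)·0.637 = 2.001.
CV = √(exp(σ²)−1) = √(exp(0.4060)−1) = 0.708.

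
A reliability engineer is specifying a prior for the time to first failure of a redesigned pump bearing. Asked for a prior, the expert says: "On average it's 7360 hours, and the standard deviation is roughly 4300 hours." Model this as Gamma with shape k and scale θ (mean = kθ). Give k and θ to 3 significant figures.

For Gamma(k, scale θ): mean = kθ, variance = kθ², so CV = 1/√k.
CV = SD/mean = 4300/7360 = 0.5842, hence k = 1/CV² = 2.93.
Then θ = mean/k = 7360/2.93 = 2510.

k ≈ 2.93, θ ≈ 2510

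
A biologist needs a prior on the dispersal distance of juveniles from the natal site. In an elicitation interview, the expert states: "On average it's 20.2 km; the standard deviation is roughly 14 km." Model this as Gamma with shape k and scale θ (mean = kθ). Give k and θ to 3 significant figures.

For Gamma(k, scale θ): mean = kθ, variance = kθ², so CV = 1/√k.
CV = SD/mean = 14/20.2 = 0.6931, hence k = 1/CV² = 2.08.
Then θ = mean/k = 20.2/2.08 = 9.7.

k ≈ 2.08, θ ≈ 9.7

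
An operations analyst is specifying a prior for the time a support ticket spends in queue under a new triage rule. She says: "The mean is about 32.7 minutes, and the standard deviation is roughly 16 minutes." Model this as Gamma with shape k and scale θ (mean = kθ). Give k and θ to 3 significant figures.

For Gamma(k, scale θ): mean = kθ, variance = kθ², so CV = 1/√k.
CV = SD/mean = 16/32.7 = 0.4893, hence k = 1/CV² = 4.18.
Then θ = mean/k = 32.7/4.18 = 7.83.

k ≈ 4.18, θ ≈ 7.83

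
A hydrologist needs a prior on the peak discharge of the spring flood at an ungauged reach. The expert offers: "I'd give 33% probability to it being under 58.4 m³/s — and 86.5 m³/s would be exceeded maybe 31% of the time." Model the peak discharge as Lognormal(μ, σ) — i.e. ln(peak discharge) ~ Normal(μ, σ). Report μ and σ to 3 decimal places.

If T ~ Lognormal(μ,σ) then ln T ~ Normal(μ,σ), so the p-quantile of ln T is μ + z_p·σ.
ln(58.4) = 4.067 and ln(86.5) = 4.46; z_{0.33} = -0.4399, z_{0.69} = 0.4959.
σ = (4.46 − 4.067)/(0.4959 − (-0.4399)) = 0.420.
μ = 4.067 − (-0.4399)·0.420 = 4.252.

μ ≈ 4.252, σ ≈ 0.420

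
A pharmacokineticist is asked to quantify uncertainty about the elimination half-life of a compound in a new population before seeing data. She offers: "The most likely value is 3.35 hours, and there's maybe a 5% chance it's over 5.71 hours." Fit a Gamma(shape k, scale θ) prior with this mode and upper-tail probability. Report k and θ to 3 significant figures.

k ≈ 10.8, θ ≈ 0.341

Gamma(k,θ) with k>1 has mode (k−1)θ, so θ = 3.35/(k−1).
Need P(X < 5.71) = 0.95 with θ tied to k this way. Start at k = 2, θ = 3.35: P(X<5.71) ≈ 0.508.
Too low — raise k to concentrate. Iterating converges to k ≈ 10.8.
Then θ = 3.35/(10.8−1) ≈ 0.341.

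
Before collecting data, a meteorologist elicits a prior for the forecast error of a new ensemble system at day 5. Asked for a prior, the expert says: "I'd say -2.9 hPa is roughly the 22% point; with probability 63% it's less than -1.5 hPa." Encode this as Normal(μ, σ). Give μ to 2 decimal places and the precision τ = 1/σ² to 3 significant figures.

μ = -1.92, τ = 0.622

For Normal(μ,σ), the p-quantile is μ + z_p·σ. Here z_{0.22} = -0.7722, z_{0.63} = 0.3319.
So -2.9 = μ − 0.7722σ and -1.5 = μ + 0.3319σ.
Subtracting: σ = (-1.5 − -2.9)/(0.3319 − (-0.7722)) = 1.27.
Then μ = -2.9 − (-0.7722)·1.27 = -1.92.
Precision τ = 1/σ² = 1/1.268² = 0.622.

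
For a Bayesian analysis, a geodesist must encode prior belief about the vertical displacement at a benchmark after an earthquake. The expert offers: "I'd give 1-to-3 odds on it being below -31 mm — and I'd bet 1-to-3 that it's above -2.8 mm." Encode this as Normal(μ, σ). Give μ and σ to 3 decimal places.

The p-quantile of Normal(μ,σ) is μ + z_p·σ, with z_{0.25} = -0.6745 and z_{0.75} = 0.6745.
Eliminate σ: μ = (z₂·x₁ − z₁·x₂)/(z₂ − z₁) = (0.6745·-31 − (-0.6745)·-2.8)/1.349 = -16.900.
Then σ = (x₂ − x₁)/(z₂ − z₁) = (-2.8 − -31)/1.349 = 20.905.

μ = -16.900, σ = 20.905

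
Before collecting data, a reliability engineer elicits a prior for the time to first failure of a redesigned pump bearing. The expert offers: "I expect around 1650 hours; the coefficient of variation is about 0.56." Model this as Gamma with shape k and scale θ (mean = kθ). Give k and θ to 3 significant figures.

k ≈ 3.19, θ ≈ 517

For Gamma(k, scale θ): mean = kθ, variance = kθ², so CV = 1/√k.
CV = 0.56, hence k = 1/CV² = 3.19.
Then θ = mean/k = 1650/3.19 = 517.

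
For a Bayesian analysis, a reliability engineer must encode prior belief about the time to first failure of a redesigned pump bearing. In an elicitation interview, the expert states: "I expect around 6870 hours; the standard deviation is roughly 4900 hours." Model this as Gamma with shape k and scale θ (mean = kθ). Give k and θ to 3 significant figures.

For Gamma(k, scale θ): mean = kθ, variance = kθ², so CV = 1/√k.
CV = SD/mean = 4900/6870 = 0.7132, hence k = 1/CV² = 1.97.
Then θ = mean/k = 6870/1.97 = 3490.

k ≈ 1.97, θ ≈ 3490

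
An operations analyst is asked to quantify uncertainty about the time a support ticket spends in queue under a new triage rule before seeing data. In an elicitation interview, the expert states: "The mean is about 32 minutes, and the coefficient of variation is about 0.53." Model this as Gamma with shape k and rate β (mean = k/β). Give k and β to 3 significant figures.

For Gamma(k, rate β): mean = k/β, variance = k/β², so CV = 1/√k.
CV = 0.53, hence k = 1/CV² = 3.56.
Then β = k/mean = 3.56/32 = 0.111.

k ≈ 3.56, β ≈ 0.111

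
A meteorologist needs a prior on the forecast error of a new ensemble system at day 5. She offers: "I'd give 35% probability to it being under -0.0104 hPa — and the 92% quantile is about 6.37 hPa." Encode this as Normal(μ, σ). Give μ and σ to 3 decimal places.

μ = 1.363, σ = 3.564

For Normal(μ,σ), the p-quantile is μ + z_p·σ. Here z_{0.35} = -0.3853, z_{0.92} = 1.405.
So -0.0104 = μ − 0.3853σ and 6.37 = μ + 1.405σ.
Subtracting: σ = (6.37 − -0.0104)/(1.405 − (-0.3853)) = 3.564.
Then μ = -0.0104 − (-0.3853)·3.564 = 1.363.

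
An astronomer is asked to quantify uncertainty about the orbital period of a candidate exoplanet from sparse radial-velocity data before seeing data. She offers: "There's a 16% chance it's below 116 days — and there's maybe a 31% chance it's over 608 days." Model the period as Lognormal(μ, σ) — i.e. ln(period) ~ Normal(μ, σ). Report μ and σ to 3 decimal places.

μ ≈ 5.859, σ ≈ 1.112

If T ~ Lognormal(μ,σ) then ln T ~ Normal(μ,σ), so the p-quantile of ln T is μ + z_p·σ.
ln(116) = 4.754 and ln(608) = 6.41; z_{0.16} = -0.9945, z_{0.69} = 0.4959.
σ = (6.41 − 4.754)/(0.4959 − (-0.9945)) = 1.112.
μ = 4.754 − (-0.9945)·1.112 = 5.859.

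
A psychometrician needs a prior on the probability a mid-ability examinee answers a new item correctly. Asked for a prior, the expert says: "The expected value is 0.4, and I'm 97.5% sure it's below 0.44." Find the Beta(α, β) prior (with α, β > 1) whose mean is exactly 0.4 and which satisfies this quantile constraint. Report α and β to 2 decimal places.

With mean 0.4 fixed, write α = 0.4s, β = 0.6s where s = α+β.
Need P(θ < 0.44) = 0.975 under Beta(0.4s, 0.6s). Normal approximation: (q−m)/√(m(1−m)/s) ≈ z_{0.975} = 1.96, so s ≈ 0.4·0.6·(1.96)²/(0.44−0.4)² = 576.2.
At s = 576.2: P(θ<0.44) ≈ 0.974. Adjusting to match 0.975 gives s ≈ 584.22.
So α = 0.4·584.22 ≈ 233.69, β = 0.6·584.22 ≈ 350.53.

α ≈ 233.69, β ≈ 350.53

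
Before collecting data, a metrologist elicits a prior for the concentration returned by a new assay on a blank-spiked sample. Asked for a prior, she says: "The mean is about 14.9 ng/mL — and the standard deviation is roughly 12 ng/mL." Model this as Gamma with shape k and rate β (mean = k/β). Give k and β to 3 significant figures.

For Gamma(k, rate β): mean = k/β, variance = k/β², so CV = 1/√k.
CV = SD/mean = 12/14.9 = 0.8054, hence k = 1/CV² = 1.54.
Then β = k/mean = 1.54/14.9 = 0.103.

k ≈ 1.54, β ≈ 0.103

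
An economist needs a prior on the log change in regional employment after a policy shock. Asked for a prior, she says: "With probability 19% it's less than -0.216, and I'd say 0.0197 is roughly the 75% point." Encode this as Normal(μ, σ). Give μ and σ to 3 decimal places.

μ = -0.083, σ = 0.152

For Normal(μ,σ), the p-quantile is μ + z_p·σ. Here z_{0.19} = -0.8779, z_{0.75} = 0.6745.
So -0.216 = μ − 0.8779σ and 0.0197 = μ + 0.6745σ.
Subtracting: σ = (0.0197 − -0.216)/(0.6745 − (-0.8779)) = 0.152.
Then μ = -0.216 − (-0.8779)·0.152 = -0.083.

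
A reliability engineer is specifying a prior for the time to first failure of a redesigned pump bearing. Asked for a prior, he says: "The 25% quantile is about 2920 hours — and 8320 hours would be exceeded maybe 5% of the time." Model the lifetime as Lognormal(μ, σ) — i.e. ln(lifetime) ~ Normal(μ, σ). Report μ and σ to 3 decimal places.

μ ≈ 8.284, σ ≈ 0.451

If T ~ Lognormal(μ,σ) then ln T ~ Normal(μ,σ), so the p-quantile of ln T is μ + z_p·σ.
ln(2920) = 7.979 and ln(8320) = 9.026; z_{0.25} = -0.6745, z_{0.95} = 1.645.
σ = (9.026 − 7.979)/(1.645 − (-0.6745)) = 0.451.
μ = 7.979 − (-0.6745)·0.451 = 8.284.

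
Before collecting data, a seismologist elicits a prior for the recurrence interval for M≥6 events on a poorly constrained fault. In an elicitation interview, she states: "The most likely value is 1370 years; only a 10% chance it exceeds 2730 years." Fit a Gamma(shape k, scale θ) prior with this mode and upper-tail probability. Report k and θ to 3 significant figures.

k ≈ 5.03, θ ≈ 340

Gamma(k,θ) with k>1 has mode (k−1)θ, so θ = 1370/(k−1).
Need P(X < 2730) = 0.9 with θ tied to k this way. Start at k = 2, θ = 1370: P(X<2730) ≈ 0.592.
Too low — raise k to concentrate. Iterating converges to k ≈ 5.03.
Then θ = 1370/(5.03−1) ≈ 340.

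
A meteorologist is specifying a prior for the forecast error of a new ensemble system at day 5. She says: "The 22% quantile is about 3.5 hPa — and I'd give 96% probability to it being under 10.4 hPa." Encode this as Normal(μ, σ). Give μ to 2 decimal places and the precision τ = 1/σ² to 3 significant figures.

μ = 5.61, τ = 0.134

The p-quantile of Normal(μ,σ) is μ + z_p·σ, with z_{0.22} = -0.7722 and z_{0.96} = 1.751.
Eliminate σ: μ = (z₂·x₁ − z₁·x₂)/(z₂ − z₁) = (1.751·3.5 − (-0.7722)·10.4)/2.523 = 5.61.
Then σ = (x₂ − x₁)/(z₂ − z₁) = (10.4 − 3.5)/2.523 = 2.73.
Precision τ = 1/σ² = 1/2.735² = 0.134.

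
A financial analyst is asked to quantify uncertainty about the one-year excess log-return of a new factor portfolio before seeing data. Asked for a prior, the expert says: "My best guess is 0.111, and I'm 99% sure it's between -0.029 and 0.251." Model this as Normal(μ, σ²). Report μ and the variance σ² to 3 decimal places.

A symmetric 99% interval runs μ ± z·σ with z = 2.576.
Half-width = 0.14, so σ = 0.14/2.576 = 0.0544 and σ² = 0.003.
μ is the stated best guess, 0.111.

μ = 0.111, σ² = 0.003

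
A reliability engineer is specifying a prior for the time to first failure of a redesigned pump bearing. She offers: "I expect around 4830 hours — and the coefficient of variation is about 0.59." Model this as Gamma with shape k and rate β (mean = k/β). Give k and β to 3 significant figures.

For Gamma(k, rate β): mean = k/β, variance = k/β², so CV = 1/√k.
CV = 0.59, hence k = 1/CV² = 2.87.
Then β = k/mean = 2.87/4830 = 0.000595.

k ≈ 2.87, β ≈ 0.000595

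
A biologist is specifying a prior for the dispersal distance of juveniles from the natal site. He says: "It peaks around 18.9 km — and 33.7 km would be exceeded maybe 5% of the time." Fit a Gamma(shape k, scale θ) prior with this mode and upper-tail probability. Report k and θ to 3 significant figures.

k ≈ 9.34, θ ≈ 2.27

Gamma(k,θ) with k>1 has mode (k−1)θ, so θ = 18.9/(k−1).
Need P(X < 33.7) = 0.95 with θ tied to k this way. Start at k = 2, θ = 18.9: P(X<33.7) ≈ 0.532.
Too low — raise k to concentrate. Iterating converges to k ≈ 9.34.
Then θ = 18.9/(9.34−1) ≈ 2.27.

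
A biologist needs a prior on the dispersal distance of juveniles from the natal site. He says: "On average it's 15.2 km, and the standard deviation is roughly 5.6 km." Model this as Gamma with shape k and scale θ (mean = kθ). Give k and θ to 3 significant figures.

k ≈ 7.37, θ ≈ 2.06

For Gamma(k, scale θ): mean = kθ, variance = kθ², so CV = 1/√k.
CV = SD/mean = 5.6/15.2 = 0.3684, hence k = 1/CV² = 7.37.
Then θ = mean/k = 15.2/7.37 = 2.06.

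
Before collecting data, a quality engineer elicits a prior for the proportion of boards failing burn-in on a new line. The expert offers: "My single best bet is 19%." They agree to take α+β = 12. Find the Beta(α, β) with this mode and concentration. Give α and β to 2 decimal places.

For α,β > 1 the Beta mode is (α−1)/(α+β−2). With α+β = 12, the mode is (α−1)/10.
Set (α−1)/10 = 0.19 → α = 1 + 0.19·10 = 2.90.
β = 12 − α = 9.10.

α = 2.90, β = 9.10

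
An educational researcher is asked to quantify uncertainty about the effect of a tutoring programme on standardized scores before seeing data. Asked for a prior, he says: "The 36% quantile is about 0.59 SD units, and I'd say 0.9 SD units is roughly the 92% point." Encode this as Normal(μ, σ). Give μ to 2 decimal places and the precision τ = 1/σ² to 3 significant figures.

The p-quantile of Normal(μ,σ) is μ + z_p·σ, with z_{0.36} = -0.3585 and z_{0.92} = 1.405.
Eliminate σ: μ = (z₂·x₁ − z₁·x₂)/(z₂ − z₁) = (1.405·0.59 − (-0.3585)·0.9)/1.764 = 0.65.
Then σ = (x₂ − x₁)/(z₂ − z₁) = (0.9 − 0.59)/1.764 = 0.18.
Precision τ = 1/σ² = 1/0.1758² = 32.4.

μ = 0.65, τ = 32.4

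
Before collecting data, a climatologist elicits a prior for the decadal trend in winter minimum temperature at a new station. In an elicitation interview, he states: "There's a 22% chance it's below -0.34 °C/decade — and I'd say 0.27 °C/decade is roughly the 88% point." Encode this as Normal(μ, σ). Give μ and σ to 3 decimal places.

μ = -0.098, σ = 0.313

The p-quantile of Normal(μ,σ) is μ + z_p·σ, with z_{0.22} = -0.7722 and z_{0.88} = 1.175.
Eliminate σ: μ = (z₂·x₁ − z₁·x₂)/(z₂ − z₁) = (1.175·-0.34 − (-0.7722)·0.27)/1.947 = -0.098.
Then σ = (x₂ − x₁)/(z₂ − z₁) = (0.27 − -0.34)/1.947 = 0.313.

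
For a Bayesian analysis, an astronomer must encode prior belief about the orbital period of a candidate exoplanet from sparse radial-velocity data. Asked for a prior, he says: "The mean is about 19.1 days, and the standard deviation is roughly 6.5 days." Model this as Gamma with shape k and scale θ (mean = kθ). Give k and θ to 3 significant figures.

k ≈ 8.63, θ ≈ 2.21

For Gamma(k, scale θ): mean = kθ, variance = kθ², so CV = 1/√k.
CV = SD/mean = 6.5/19.1 = 0.3403, hence k = 1/CV² = 8.63.
Then θ = mean/k = 19.1/8.63 = 2.21.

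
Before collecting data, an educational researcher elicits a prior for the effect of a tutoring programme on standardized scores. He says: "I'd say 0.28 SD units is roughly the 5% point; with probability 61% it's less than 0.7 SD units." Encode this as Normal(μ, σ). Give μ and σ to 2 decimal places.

μ = 0.64, σ = 0.22

The p-quantile of Normal(μ,σ) is μ + z_p·σ, with z_{0.05} = -1.645 and z_{0.61} = 0.2793.
Eliminate σ: μ = (z₂·x₁ − z₁·x₂)/(z₂ − z₁) = (0.2793·0.28 − (-1.645)·0.7)/1.924 = 0.64.
Then σ = (x₂ − x₁)/(z₂ − z₁) = (0.7 − 0.28)/1.924 = 0.22.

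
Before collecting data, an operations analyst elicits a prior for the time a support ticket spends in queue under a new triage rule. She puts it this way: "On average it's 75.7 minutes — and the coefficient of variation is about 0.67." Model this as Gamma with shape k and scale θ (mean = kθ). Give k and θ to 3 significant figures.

k ≈ 2.23, θ ≈ 34

For Gamma(k, scale θ): mean = kθ, variance = kθ², so CV = 1/√k.
CV = 0.67, hence k = 1/CV² = 2.23.
Then θ = mean/k = 75.7/2.23 = 34.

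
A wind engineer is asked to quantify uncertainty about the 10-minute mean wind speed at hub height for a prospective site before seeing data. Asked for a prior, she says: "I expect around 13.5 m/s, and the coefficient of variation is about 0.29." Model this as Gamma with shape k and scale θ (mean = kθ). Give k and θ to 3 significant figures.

k ≈ 11.9, θ ≈ 1.14

For Gamma(k, scale θ): mean = kθ, variance = kθ², so CV = 1/√k.
CV = 0.29, hence k = 1/CV² = 11.9.
Then θ = mean/k = 13.5/11.9 = 1.14.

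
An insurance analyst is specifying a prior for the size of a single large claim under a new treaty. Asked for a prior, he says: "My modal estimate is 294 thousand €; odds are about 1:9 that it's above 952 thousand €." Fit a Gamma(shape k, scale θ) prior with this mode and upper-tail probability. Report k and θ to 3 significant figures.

k ≈ 2.37, θ ≈ 215

Gamma(k,θ) with k>1 has mode (k−1)θ, so θ = 294/(k−1).
Need P(X < 952) = 0.9 with θ tied to k this way. Start at k = 2, θ = 294: P(X<952) ≈ 0.834.
Too low — raise k to concentrate. Iterating converges to k ≈ 2.37.
Then θ = 294/(2.37−1) ≈ 215.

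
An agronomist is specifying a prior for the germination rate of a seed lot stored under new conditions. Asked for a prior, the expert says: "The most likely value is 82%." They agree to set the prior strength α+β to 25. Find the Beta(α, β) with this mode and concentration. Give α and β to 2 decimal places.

α = 19.86, β = 5.14

For α,β > 1 the Beta mode is (α−1)/(α+β−2). With α+β = 25, the mode is (α−1)/23.
Set (α−1)/23 = 0.82 → α = 1 + 0.82·23 = 19.86.
β = 25 − α = 5.14.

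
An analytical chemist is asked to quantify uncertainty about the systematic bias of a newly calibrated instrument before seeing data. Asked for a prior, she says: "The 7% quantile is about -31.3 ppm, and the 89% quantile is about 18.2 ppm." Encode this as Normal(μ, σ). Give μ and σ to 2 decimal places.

μ = -4.27, σ = 18.32

For Normal(μ,σ), the p-quantile is μ + z_p·σ. Here z_{0.07} = -1.476, z_{0.89} = 1.227.
So -31.3 = μ − 1.476σ and 18.2 = μ + 1.227σ.
Subtracting: σ = (18.2 − -31.3)/(1.227 − (-1.476)) = 18.32.
Then μ = -31.3 − (-1.476)·18.32 = -4.27.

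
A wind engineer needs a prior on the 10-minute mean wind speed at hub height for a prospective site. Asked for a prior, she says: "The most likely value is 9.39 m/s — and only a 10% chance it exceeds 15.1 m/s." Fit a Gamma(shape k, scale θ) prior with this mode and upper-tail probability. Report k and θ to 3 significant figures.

k ≈ 9.33, θ ≈ 1.13

Gamma(k,θ) with k>1 has mode (k−1)θ, so θ = 9.39/(k−1).
Need P(X < 15.1) = 0.9 with θ tied to k this way. Start at k = 2, θ = 9.39: P(X<15.1) ≈ 0.478.
Too low — raise k to concentrate. Iterating converges to k ≈ 9.33.
Then θ = 9.39/(9.33−1) ≈ 1.13.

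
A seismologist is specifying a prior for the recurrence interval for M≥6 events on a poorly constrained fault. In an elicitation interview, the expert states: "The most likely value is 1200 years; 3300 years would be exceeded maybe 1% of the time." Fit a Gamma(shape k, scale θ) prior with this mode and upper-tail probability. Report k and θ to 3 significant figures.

Gamma(k,θ) with k>1 has mode (k−1)θ, so θ = 1200/(k−1).
Need P(X < 3300) = 0.99 with θ tied to k this way. Start at k = 2, θ = 1200: P(X<3300) ≈ 0.760.
Too low — raise k to concentrate. Iterating converges to k ≈ 5.49.
Then θ = 1200/(5.49−1) ≈ 267.

k ≈ 5.49, θ ≈ 267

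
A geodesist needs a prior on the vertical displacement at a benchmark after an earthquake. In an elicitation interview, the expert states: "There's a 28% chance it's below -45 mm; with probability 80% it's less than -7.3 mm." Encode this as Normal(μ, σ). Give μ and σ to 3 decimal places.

For Normal(μ,σ), the p-quantile is μ + z_p·σ. Here z_{0.28} = -0.5828, z_{0.8} = 0.8416.
So -45 = μ − 0.5828σ and -7.3 = μ + 0.8416σ.
Subtracting: σ = (-7.3 − -45)/(0.8416 − (-0.5828)) = 26.466.
Then μ = -45 − (-0.5828)·26.466 = -29.574.

μ = -29.574, σ = 26.466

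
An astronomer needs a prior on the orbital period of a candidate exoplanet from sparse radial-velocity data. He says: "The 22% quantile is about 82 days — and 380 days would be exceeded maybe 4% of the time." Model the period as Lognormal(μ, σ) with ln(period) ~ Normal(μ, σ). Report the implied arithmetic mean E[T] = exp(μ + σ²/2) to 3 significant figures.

E[T] ≈ 158 days

If T ~ Lognormal(μ,σ) then ln T ~ Normal(μ,σ), so the p-quantile of ln T is μ + z_p·σ.
ln(82) = 4.407 and ln(380) = 5.94; z_{0.22} = -0.7722, z_{0.96} = 1.751.
σ = (5.94 − 4.407)/(1.751 − (-0.7722)) = 0.608.
μ = 4.407 − (-0.7722)·0.608 = 4.876.
E[T] = exp(μ + σ²/2) = exp(4.876 + 0.1847) = 158 days.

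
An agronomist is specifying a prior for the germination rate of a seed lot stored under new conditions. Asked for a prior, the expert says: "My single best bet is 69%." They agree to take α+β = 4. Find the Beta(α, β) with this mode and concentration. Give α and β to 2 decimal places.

α = 2.38, β = 1.62

For α,β > 1 the Beta mode is (α−1)/(α+β−2). With α+β = 4, the mode is (α−1)/2.
Set (α−1)/2 = 0.69 → α = 1 + 0.69·2 = 2.38.
β = 4 − α = 1.62.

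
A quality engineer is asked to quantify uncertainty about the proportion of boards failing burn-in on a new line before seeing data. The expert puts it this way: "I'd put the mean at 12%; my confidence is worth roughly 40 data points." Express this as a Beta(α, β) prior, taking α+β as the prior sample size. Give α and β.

Under the effective-sample-size interpretation, Beta(α, β) has prior mean α/(α+β) and prior sample size α+β.
So α+β = 40 and α/(α+β) = 0.12, giving α = 0.12·40 = 4.8 and β = 40 − 4.8 = 35.2.

α = 4.8, β = 35.2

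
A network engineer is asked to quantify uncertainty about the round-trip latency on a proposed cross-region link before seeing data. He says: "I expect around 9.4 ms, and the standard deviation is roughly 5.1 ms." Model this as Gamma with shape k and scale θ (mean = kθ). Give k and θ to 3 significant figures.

For Gamma(k, scale θ): mean = kθ, variance = kθ², so CV = 1/√k.
CV = SD/mean = 5.1/9.4 = 0.5426, hence k = 1/CV² = 3.4.
Then θ = mean/k = 9.4/3.4 = 2.77.

k ≈ 3.4, θ ≈ 2.77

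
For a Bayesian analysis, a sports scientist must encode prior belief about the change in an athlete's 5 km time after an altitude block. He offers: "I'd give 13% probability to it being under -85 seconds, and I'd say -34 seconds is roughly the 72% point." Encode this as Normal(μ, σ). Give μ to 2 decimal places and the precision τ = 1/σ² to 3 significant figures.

The p-quantile of Normal(μ,σ) is μ + z_p·σ, with z_{0.13} = -1.126 and z_{0.72} = 0.5828.
Eliminate σ: μ = (z₂·x₁ − z₁·x₂)/(z₂ − z₁) = (0.5828·-85 − (-1.126)·-34)/1.709 = -51.39.
Then σ = (x₂ − x₁)/(z₂ − z₁) = (-34 − -85)/1.709 = 29.84.
Precision τ = 1/σ² = 1/29.84² = 0.00112.

μ = -51.39, τ = 0.00112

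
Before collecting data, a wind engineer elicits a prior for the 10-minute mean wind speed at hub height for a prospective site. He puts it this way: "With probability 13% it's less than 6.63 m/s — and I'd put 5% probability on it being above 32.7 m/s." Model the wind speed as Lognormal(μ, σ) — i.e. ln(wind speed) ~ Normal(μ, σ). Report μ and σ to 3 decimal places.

If T ~ Lognormal(μ,σ) then ln T ~ Normal(μ,σ), so the p-quantile of ln T is μ + z_p·σ.
ln(6.63) = 1.892 and ln(32.7) = 3.487; z_{0.13} = -1.126, z_{0.95} = 1.645.
σ = (3.487 − 1.892)/(1.645 − (-1.126)) = 0.576.
μ = 1.892 − (-1.126)·0.576 = 2.540.

μ ≈ 2.540, σ ≈ 0.576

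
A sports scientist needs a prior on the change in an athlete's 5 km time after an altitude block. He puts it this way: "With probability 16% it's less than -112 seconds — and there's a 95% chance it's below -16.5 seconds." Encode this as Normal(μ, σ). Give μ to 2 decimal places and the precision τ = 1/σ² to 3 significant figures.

μ = -76.02, τ = 0.000764

The p-quantile of Normal(μ,σ) is μ + z_p·σ, with z_{0.16} = -0.9945 and z_{0.95} = 1.645.
Eliminate σ: μ = (z₂·x₁ − z₁·x₂)/(z₂ − z₁) = (1.645·-112 − (-0.9945)·-16.5)/2.639 = -76.02.
Then σ = (x₂ − x₁)/(z₂ − z₁) = (-16.5 − -112)/2.639 = 36.18.
Precision τ = 1/σ² = 1/36.18² = 0.000764.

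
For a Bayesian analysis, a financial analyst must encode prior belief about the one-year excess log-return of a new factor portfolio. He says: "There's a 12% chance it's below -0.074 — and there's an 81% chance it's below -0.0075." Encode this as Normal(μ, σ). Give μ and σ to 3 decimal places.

The p-quantile of Normal(μ,σ) is μ + z_p·σ, with z_{0.12} = -1.175 and z_{0.81} = 0.8779.
Eliminate σ: μ = (z₂·x₁ − z₁·x₂)/(z₂ − z₁) = (0.8779·-0.074 − (-1.175)·-0.0075)/2.053 = -0.036.
Then σ = (x₂ − x₁)/(z₂ − z₁) = (-0.0075 − -0.074)/2.053 = 0.032.

μ = -0.036, σ = 0.032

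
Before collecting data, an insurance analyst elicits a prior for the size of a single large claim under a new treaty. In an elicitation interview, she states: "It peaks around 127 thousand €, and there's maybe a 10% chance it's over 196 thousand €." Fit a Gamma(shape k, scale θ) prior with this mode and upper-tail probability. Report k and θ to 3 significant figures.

k ≈ 10.9, θ ≈ 12.8

Gamma(k,θ) with k>1 has mode (k−1)θ, so θ = 127/(k−1).
Need P(X < 196) = 0.9 with θ tied to k this way. Start at k = 2, θ = 127: P(X<196) ≈ 0.457.
Too low — raise k to concentrate. Iterating converges to k ≈ 10.9.
Then θ = 127/(10.9−1) ≈ 12.8.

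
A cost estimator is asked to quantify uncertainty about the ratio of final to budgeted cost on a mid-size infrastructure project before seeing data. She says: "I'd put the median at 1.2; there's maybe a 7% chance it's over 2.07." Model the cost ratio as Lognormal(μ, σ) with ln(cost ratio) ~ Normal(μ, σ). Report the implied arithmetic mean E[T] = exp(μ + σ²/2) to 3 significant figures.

E[T] ≈ 1.28

If T ~ Lognormal(μ,σ) then ln T ~ Normal(μ,σ), so the p-quantile of ln T is μ + z_p·σ.
ln(1.2) = 0.1823 and ln(2.07) = 0.7275; z_{0.5} = 0, z_{0.93} = 1.476.
σ = (0.7275 − 0.1823)/(1.476 − (0)) = 0.369.
μ = 0.1823 − (0)·0.369 = 0.182.
E[T] = exp(μ + σ²/2) = exp(0.182 + 0.0682) = 1.28.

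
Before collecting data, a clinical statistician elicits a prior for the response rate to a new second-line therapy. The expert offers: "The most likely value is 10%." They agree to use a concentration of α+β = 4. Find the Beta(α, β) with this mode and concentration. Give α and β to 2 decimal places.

α = 1.20, β = 2.80

For α,β > 1 the Beta mode is (α−1)/(α+β−2). With α+β = 4, the mode is (α−1)/2.
Set (α−1)/2 = 0.1 → α = 1 + 0.1·2 = 1.20.
β = 4 − α = 2.80.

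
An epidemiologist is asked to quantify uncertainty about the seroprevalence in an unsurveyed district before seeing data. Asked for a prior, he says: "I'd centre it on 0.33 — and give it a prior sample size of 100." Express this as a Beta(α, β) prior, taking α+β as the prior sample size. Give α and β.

α = 33, β = 67

Under the effective-sample-size interpretation, Beta(α, β) has prior mean α/(α+β) and prior sample size α+β.
So α+β = 100 and α/(α+β) = 0.33, giving α = 0.33·100 = 33 and β = 100 − 33 = 67.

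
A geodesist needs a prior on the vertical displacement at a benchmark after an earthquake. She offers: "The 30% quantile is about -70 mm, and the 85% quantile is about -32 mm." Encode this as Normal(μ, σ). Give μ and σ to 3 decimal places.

μ = -57.233, σ = 24.346

For Normal(μ,σ), the p-quantile is μ + z_p·σ. Here z_{0.3} = -0.5244, z_{0.85} = 1.036.
So -70 = μ − 0.5244σ and -32 = μ + 1.036σ.
Subtracting: σ = (-32 − -70)/(1.036 − (-0.5244)) = 24.346.
Then μ = -70 − (-0.5244)·24.346 = -57.233.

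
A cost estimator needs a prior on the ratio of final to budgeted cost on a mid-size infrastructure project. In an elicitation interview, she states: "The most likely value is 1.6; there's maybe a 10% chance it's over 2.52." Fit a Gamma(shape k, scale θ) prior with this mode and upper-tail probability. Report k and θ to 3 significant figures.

Gamma(k,θ) with k>1 has mode (k−1)θ, so θ = 1.6/(k−1).
Need P(X < 2.52) = 0.9 with θ tied to k this way. Start at k = 2, θ = 1.6: P(X<2.52) ≈ 0.467.
Too low — raise k to concentrate. Iterating converges to k ≈ 10.1.
Then θ = 1.6/(10.1−1) ≈ 0.176.

k ≈ 10.1, θ ≈ 0.176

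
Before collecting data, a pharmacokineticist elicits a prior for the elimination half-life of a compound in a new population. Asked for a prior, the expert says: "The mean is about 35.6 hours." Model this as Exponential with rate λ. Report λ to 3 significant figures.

λ ≈ 0.0281

Exponential mean = 1/λ, so λ = 1/35.6 = 0.0281.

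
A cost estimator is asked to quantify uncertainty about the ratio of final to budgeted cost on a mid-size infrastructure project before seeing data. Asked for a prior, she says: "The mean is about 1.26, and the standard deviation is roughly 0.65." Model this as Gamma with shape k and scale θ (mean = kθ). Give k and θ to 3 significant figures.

k ≈ 3.76, θ ≈ 0.335

For Gamma(k, scale θ): mean = kθ, variance = kθ², so CV = 1/√k.
CV = SD/mean = 0.65/1.26 = 0.5159, hence k = 1/CV² = 3.76.
Then θ = mean/k = 1.26/3.76 = 0.335.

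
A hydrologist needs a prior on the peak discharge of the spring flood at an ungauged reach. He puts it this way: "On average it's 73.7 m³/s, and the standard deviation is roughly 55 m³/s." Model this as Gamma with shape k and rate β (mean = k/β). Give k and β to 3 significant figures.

k ≈ 1.8, β ≈ 0.0244

For Gamma(k, rate β): mean = k/β, variance = k/β², so CV = 1/√k.
CV = SD/mean = 55/73.7 = 0.7463, hence k = 1/CV² = 1.8.
Then β = k/mean = 1.8/73.7 = 0.0244.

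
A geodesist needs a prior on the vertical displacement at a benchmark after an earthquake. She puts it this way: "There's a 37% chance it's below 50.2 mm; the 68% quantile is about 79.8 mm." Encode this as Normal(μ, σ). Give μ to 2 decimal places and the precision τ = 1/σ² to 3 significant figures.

μ = 62.49, τ = 0.00073

For Normal(μ,σ), the p-quantile is μ + z_p·σ. Here z_{0.37} = -0.3319, z_{0.68} = 0.4677.
So 50.2 = μ − 0.3319σ and 79.8 = μ + 0.4677σ.
Subtracting: σ = (79.8 − 50.2)/(0.4677 − (-0.3319)) = 37.02.
Then μ = 50.2 − (-0.3319)·37.02 = 62.49.
Precision τ = 1/σ² = 1/37.02² = 0.00073.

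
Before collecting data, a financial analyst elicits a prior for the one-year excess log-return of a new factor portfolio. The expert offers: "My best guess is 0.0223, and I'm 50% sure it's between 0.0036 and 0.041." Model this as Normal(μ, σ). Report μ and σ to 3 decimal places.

μ = 0.022, σ = 0.028

A symmetric 50% interval runs μ ± z·σ with z = 0.6745.
Half-width = 0.0187, so σ = 0.0187/0.6745 = 0.028.
μ is the stated best guess, 0.022.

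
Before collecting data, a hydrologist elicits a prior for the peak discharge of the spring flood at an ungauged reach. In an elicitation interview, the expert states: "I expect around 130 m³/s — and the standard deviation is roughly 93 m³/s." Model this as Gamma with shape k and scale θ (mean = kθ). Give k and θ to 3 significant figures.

k ≈ 1.95, θ ≈ 66.5

For Gamma(k, scale θ): mean = kθ, variance = kθ², so CV = 1/√k.
CV = SD/mean = 93/130 = 0.7154, hence k = 1/CV² = 1.95.
Then θ = mean/k = 130/1.95 = 66.5.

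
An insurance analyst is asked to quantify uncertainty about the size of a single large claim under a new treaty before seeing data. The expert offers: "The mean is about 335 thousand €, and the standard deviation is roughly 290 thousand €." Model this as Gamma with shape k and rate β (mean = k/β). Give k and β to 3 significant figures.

k ≈ 1.33, β ≈ 0.00398

For Gamma(k, rate β): mean = k/β, variance = k/β², so CV = 1/√k.
CV = SD/mean = 290/335 = 0.8657, hence k = 1/CV² = 1.33.
Then β = k/mean = 1.33/335 = 0.00398.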